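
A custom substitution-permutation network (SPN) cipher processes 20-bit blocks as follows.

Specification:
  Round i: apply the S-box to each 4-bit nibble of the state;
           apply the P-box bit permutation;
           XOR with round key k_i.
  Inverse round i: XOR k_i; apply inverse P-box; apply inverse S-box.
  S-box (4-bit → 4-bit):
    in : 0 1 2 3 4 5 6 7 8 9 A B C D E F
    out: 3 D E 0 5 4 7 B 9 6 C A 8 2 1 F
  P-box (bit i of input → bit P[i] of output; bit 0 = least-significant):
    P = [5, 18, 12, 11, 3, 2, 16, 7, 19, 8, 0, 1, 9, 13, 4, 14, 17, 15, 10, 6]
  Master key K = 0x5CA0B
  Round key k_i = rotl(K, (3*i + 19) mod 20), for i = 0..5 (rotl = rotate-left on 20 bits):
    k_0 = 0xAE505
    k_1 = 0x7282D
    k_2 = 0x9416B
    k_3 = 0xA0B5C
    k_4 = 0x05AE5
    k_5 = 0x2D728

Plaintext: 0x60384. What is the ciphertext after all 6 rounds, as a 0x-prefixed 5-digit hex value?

s_0 = plaintext = 0x60384
s_1 = Round(s_0, k_0) = 0x853AD
s_2 = Round(s_1, k_1) = 0x028FD
s_3 = Round(s_2, k_2) = 0x6A1F5
s_4 = Round(s_3, k_3) = 0x1DFC3
s_5 = Round(s_4, k_4) = 0xA7F26
s_6 = Round(s_5, k_5) = 0xFA0CF

0xFA0CF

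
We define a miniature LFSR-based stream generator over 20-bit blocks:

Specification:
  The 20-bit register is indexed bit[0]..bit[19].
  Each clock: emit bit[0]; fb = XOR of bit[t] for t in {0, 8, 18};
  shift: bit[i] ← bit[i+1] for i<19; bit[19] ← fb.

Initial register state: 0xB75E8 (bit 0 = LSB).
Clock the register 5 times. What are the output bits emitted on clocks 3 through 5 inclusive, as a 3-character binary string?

010

reg_0 = 0xB75E8
clock 1: out=0, reg = 0xDBAF4
clock 2: out=0, reg = 0xEDD7A
clock 3: out=0, reg = 0x76EBD
clock 4: out=1, reg = 0x3B75E
clock 5: out=0, reg = 0x9DBAF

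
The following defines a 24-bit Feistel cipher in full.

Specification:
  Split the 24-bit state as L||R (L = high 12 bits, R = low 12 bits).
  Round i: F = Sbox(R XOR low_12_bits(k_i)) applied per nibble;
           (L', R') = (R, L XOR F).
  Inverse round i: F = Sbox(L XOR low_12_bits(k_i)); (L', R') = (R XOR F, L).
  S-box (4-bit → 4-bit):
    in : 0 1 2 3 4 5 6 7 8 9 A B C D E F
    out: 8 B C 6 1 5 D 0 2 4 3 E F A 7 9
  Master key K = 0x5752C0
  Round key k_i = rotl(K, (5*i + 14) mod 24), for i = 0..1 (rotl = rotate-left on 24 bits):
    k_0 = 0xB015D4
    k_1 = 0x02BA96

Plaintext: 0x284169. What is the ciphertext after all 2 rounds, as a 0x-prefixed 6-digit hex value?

s_0 = plaintext = 0x284169
s_1 = Round(s_0, k_0) = 0x16936E
s_2 = Round(s_1, k_1) = 0x36E5FB

0x36E5FB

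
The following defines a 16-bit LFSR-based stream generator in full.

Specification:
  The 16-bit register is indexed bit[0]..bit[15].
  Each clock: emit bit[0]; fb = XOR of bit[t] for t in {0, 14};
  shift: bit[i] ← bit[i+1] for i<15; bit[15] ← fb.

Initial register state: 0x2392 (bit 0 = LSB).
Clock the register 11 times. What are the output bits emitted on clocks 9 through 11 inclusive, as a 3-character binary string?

reg_0 = 0x2392
clock 1: out=0, reg = 0x11C9
clock 2: out=1, reg = 0x88E4
clock 3: out=0, reg = 0x4472
clock 4: out=0, reg = 0xA239
clock 5: out=1, reg = 0xD11C
clock 6: out=0, reg = 0xE88E
clock 7: out=0, reg = 0xF447
clock 8: out=1, reg = 0x7A23
clock 9: out=1, reg = 0x3D11
clock 10: out=1, reg = 0x9E88
clock 11: out=0, reg = 0x4F44

110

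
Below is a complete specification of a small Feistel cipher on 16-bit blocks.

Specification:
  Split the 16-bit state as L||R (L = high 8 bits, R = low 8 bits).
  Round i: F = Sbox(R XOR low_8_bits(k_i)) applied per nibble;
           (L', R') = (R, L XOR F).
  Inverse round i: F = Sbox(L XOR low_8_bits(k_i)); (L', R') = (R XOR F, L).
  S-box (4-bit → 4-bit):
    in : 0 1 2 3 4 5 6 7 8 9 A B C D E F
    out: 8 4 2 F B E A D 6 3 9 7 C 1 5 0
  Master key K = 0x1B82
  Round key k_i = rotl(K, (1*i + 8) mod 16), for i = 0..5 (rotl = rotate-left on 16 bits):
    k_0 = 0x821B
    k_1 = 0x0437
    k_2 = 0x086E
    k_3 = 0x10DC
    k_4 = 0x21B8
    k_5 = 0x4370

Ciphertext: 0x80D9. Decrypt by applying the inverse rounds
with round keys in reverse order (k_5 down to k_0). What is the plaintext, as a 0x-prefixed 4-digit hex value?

s_0 = ciphertext = 0x80D9
s_1 = InvRound(s_0, k_5) = 0xD180
s_2 = InvRound(s_1, k_4) = 0x23D1
s_3 = InvRound(s_2, k_3) = 0xD123
s_4 = InvRound(s_3, k_2) = 0x53D1
s_5 = InvRound(s_4, k_1) = 0x7A53
s_6 = InvRound(s_5, k_0) = 0xF77A

0xF77A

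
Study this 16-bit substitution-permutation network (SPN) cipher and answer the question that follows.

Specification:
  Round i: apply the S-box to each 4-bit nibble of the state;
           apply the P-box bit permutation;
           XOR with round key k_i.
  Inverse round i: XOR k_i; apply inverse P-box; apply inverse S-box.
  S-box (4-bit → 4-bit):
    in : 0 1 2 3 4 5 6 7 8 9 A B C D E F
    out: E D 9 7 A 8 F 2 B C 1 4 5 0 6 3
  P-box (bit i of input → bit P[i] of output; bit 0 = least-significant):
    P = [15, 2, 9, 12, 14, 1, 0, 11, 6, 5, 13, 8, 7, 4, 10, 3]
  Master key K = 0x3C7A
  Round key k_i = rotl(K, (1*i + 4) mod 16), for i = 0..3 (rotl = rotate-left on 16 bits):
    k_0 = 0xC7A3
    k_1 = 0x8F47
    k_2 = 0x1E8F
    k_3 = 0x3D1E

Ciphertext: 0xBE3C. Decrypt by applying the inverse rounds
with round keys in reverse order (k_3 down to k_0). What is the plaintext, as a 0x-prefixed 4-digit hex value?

0xF548

s_0 = ciphertext = 0xBE3C
s_1 = InvRound(s_0, k_3) = 0xD47C
s_2 = InvRound(s_1, k_2) = 0xFF6C
s_3 = InvRound(s_2, k_1) = 0x5E35
s_4 = InvRound(s_3, k_0) = 0xF548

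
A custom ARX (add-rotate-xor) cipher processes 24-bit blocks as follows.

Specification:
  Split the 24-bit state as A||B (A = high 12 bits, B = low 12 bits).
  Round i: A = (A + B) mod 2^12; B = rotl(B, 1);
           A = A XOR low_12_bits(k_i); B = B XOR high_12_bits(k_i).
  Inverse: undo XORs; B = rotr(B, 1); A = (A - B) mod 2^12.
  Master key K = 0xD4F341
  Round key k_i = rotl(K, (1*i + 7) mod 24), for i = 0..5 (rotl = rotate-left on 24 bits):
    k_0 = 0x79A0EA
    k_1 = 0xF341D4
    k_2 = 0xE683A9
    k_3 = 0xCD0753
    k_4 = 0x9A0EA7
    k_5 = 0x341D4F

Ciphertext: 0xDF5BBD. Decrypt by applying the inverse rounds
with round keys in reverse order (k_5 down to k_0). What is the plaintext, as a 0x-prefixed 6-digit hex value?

s_0 = ciphertext = 0xDF5BBD
s_1 = InvRound(s_0, k_5) = 0xC3C47E
s_2 = InvRound(s_1, k_4) = 0xBAC6EF
s_3 = InvRound(s_2, k_3) = 0xFE0D1F
s_4 = InvRound(s_3, k_2) = 0x28E9BB
s_5 = InvRound(s_4, k_1) = 0x813B47
s_6 = InvRound(s_5, k_0) = 0xA8BE6E

0xA8BE6E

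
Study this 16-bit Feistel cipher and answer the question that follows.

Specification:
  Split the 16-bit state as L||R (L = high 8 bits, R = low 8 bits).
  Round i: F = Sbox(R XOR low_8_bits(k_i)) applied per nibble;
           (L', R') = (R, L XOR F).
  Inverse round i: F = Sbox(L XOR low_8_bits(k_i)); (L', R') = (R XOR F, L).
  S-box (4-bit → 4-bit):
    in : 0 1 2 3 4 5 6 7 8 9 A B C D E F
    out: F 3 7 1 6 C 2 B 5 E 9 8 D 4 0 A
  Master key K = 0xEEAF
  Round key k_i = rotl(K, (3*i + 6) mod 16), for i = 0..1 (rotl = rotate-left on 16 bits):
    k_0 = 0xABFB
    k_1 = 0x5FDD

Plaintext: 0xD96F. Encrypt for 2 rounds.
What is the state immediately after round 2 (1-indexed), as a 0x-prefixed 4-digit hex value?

0x3F68

s_0 = plaintext = 0xD96F
s_1 = Round(s_0, k_0) = 0x6F3F
s_2 = Round(s_1, k_1) = 0x3F68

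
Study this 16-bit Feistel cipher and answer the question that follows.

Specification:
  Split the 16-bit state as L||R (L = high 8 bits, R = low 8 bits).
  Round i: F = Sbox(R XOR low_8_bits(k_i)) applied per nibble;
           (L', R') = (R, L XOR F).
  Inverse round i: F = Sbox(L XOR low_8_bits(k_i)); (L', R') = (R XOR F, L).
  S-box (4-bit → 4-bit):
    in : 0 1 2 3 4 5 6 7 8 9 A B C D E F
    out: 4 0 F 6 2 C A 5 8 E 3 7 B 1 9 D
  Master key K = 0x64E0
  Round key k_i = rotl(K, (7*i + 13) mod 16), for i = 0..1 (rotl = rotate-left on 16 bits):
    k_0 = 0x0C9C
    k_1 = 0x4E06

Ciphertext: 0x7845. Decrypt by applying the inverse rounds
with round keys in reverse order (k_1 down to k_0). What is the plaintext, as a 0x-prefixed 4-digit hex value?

s_0 = ciphertext = 0x7845
s_1 = InvRound(s_0, k_1) = 0x1C78
s_2 = InvRound(s_1, k_0) = 0xFC1C

0xFC1C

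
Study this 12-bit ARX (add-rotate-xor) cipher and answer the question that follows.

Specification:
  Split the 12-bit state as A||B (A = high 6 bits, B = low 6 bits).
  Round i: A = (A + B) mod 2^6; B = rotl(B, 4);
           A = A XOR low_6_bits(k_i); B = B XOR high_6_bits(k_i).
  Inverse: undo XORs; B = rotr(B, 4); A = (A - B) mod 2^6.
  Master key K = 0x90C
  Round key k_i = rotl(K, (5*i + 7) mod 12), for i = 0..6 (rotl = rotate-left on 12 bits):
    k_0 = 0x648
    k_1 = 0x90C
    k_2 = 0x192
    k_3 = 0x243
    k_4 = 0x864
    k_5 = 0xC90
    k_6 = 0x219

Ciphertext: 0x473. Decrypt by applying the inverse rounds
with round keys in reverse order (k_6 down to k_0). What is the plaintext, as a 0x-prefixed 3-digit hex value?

s_0 = ciphertext = 0x473
s_1 = InvRound(s_0, k_6) = 0x66F
s_2 = InvRound(s_1, k_5) = 0x535
s_3 = InvRound(s_2, k_4) = 0x7D1
s_4 = InvRound(s_3, k_3) = 0xEE1
s_5 = InvRound(s_4, k_2) = 0x2DE
s_6 = InvRound(s_5, k_1) = 0x72B
s_7 = InvRound(s_6, k_0) = 0x24B

0x24B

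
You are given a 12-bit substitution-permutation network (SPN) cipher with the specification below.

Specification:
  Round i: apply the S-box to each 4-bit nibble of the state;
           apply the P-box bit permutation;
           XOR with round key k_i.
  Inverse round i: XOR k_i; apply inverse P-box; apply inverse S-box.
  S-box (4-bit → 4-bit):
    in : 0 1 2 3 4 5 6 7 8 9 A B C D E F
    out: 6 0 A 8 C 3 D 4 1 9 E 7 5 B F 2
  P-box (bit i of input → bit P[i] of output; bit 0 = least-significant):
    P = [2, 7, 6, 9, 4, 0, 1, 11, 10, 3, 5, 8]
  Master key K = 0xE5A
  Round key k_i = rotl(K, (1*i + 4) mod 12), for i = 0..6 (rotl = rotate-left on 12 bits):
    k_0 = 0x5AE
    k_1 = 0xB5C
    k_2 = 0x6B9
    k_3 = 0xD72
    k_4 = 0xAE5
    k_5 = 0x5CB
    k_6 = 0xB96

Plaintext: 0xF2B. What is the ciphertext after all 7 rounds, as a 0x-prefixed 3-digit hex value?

0xCB5

s_0 = plaintext = 0xF2B
s_1 = Round(s_0, k_0) = 0xD63
s_2 = Round(s_1, k_1) = 0x446
s_3 = Round(s_2, k_2) = 0xDDF
s_4 = Round(s_3, k_3) = 0x0EB
s_5 = Round(s_4, k_4) = 0x21A
s_6 = Round(s_5, k_5) = 0x603
s_7 = Round(s_6, k_6) = 0xCB5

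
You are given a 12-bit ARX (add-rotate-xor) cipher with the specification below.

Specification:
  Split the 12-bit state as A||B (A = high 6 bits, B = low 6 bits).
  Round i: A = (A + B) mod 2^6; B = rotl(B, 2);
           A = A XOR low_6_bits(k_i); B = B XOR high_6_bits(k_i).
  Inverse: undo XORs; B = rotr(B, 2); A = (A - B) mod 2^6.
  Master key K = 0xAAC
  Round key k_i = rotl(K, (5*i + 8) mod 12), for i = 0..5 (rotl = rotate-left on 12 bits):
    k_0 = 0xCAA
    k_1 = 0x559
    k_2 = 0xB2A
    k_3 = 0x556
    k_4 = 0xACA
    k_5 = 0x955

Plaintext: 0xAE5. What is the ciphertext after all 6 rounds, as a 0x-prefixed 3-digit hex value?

s_0 = plaintext = 0xAE5
s_1 = Round(s_0, k_0) = 0xEA4
s_2 = Round(s_1, k_1) = 0x1C7
s_3 = Round(s_2, k_2) = 0x930
s_4 = Round(s_3, k_3) = 0x096
s_5 = Round(s_4, k_4) = 0x4B2
s_6 = Round(s_5, k_5) = 0x46E

0x46E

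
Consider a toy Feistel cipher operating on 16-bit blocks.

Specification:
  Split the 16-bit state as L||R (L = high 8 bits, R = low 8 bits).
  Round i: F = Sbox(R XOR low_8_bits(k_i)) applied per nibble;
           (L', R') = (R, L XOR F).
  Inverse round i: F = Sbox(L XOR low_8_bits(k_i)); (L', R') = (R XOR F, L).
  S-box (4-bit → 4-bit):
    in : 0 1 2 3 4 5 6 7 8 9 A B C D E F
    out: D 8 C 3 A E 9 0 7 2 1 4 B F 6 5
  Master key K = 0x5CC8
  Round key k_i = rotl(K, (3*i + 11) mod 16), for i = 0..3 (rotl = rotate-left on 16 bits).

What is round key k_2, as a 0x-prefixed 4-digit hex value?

K = 0x5CC8
k_0 = rotl(K, (3*0+11) mod 16) = rotl(K, 11) = 0x42E6
k_1 = rotl(K, (3*1+11) mod 16) = rotl(K, 14) = 0x1732
k_2 = rotl(K, (3*2+11) mod 16) = rotl(K, 1) = 0xB990

0xB990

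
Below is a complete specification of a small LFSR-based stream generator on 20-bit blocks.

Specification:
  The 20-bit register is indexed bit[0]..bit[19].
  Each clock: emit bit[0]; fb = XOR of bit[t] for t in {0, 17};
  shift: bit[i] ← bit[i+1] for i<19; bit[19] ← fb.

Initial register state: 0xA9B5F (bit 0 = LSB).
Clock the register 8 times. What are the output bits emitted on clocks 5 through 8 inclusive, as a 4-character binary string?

1010

reg_0 = 0xA9B5F
clock 1: out=1, reg = 0x54DAF
clock 2: out=1, reg = 0xAA6D7
clock 3: out=1, reg = 0x5536B
clock 4: out=1, reg = 0xAA9B5
clock 5: out=1, reg = 0x554DA
clock 6: out=0, reg = 0x2AA6D
clock 7: out=1, reg = 0x15536
clock 8: out=0, reg = 0x0AA9B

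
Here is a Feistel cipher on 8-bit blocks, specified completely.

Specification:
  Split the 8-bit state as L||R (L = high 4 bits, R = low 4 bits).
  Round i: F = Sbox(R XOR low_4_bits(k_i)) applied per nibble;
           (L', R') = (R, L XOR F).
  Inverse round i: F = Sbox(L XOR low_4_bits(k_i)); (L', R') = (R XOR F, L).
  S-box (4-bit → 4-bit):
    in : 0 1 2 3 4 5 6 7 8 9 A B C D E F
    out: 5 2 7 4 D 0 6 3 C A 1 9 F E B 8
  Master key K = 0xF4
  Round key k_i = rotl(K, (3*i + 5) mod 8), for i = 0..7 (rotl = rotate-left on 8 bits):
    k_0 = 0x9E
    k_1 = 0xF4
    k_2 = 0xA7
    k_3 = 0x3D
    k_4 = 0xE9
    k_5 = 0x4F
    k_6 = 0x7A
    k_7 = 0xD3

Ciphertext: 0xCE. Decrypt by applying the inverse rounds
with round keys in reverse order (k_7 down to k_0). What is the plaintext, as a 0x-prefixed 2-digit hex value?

0xA2

s_0 = ciphertext = 0xCE
s_1 = InvRound(s_0, k_7) = 0x6C
s_2 = InvRound(s_1, k_6) = 0x36
s_3 = InvRound(s_2, k_5) = 0x93
s_4 = InvRound(s_3, k_4) = 0x69
s_5 = InvRound(s_4, k_3) = 0x06
s_6 = InvRound(s_5, k_2) = 0x50
s_7 = InvRound(s_6, k_1) = 0x25
s_8 = InvRound(s_7, k_0) = 0xA2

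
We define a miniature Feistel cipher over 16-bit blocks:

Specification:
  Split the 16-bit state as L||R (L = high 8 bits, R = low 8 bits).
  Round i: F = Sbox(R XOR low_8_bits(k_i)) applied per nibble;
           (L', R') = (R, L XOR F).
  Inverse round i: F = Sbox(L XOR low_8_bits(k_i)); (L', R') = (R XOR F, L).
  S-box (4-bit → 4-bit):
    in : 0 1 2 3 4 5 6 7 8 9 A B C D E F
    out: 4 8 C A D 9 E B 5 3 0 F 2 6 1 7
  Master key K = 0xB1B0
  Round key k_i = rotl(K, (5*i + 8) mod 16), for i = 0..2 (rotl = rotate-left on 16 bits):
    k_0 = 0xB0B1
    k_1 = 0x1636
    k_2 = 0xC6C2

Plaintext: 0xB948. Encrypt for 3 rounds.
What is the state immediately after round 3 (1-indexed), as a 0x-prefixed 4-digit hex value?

s_0 = plaintext = 0xB948
s_1 = Round(s_0, k_0) = 0x48CA
s_2 = Round(s_1, k_1) = 0xCA3A
s_3 = Round(s_2, k_2) = 0x3ABF

0x3ABF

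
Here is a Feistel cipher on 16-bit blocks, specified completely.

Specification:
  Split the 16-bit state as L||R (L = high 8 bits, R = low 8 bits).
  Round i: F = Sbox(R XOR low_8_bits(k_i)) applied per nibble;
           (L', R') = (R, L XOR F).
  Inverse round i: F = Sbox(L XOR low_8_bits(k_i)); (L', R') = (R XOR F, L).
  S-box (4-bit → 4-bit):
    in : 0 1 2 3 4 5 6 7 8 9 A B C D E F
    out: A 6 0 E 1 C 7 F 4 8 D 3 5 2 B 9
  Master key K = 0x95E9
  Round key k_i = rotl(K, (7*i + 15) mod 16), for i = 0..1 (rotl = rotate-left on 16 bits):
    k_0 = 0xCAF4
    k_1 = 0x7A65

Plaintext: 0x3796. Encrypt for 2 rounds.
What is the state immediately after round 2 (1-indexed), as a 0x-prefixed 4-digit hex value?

s_0 = plaintext = 0x3796
s_1 = Round(s_0, k_0) = 0x9647
s_2 = Round(s_1, k_1) = 0x4796

0x4796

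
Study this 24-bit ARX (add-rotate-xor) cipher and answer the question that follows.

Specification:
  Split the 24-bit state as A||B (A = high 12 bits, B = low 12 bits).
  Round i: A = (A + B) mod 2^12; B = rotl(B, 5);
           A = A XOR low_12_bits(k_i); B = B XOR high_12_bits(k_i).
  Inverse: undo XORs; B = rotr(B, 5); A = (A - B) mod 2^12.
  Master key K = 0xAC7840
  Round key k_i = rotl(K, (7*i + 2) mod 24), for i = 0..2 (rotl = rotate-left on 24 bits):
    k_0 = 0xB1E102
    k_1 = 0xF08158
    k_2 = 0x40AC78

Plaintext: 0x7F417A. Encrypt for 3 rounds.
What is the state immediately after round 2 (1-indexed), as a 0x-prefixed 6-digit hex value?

s_0 = plaintext = 0x7F417A
s_1 = Round(s_0, k_0) = 0x86C45C
s_2 = Round(s_1, k_1) = 0xD90480
s_3 = Round(s_2, k_2) = 0xE68403

0xD90480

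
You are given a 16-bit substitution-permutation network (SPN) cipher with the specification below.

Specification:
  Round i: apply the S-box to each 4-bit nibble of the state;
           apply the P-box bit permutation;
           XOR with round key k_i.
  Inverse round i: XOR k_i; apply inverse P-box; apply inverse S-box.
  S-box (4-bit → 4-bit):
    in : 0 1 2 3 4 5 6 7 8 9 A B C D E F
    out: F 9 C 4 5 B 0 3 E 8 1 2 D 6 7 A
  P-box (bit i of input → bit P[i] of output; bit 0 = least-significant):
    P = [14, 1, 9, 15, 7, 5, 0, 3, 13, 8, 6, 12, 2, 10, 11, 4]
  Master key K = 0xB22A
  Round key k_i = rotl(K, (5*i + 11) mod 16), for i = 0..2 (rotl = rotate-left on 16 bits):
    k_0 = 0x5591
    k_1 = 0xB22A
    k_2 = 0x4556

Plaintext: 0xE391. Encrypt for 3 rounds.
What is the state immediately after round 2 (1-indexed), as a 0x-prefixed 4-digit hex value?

0xA019

s_0 = plaintext = 0xE391
s_1 = Round(s_0, k_0) = 0x99DD
s_2 = Round(s_1, k_1) = 0xA019
s_3 = Round(s_2, k_2) = 0xF49A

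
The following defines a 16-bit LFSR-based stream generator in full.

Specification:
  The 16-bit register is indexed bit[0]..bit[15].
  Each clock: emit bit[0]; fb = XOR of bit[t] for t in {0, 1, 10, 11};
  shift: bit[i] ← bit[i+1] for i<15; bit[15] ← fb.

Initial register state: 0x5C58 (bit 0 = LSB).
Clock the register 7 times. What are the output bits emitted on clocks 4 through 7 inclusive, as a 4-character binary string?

1101

reg_0 = 0x5C58
clock 1: out=0, reg = 0x2E2C
clock 2: out=0, reg = 0x1716
clock 3: out=0, reg = 0x0B8B
clock 4: out=1, reg = 0x85C5
clock 5: out=1, reg = 0x42E2
clock 6: out=0, reg = 0xA171
clock 7: out=1, reg = 0xD0B8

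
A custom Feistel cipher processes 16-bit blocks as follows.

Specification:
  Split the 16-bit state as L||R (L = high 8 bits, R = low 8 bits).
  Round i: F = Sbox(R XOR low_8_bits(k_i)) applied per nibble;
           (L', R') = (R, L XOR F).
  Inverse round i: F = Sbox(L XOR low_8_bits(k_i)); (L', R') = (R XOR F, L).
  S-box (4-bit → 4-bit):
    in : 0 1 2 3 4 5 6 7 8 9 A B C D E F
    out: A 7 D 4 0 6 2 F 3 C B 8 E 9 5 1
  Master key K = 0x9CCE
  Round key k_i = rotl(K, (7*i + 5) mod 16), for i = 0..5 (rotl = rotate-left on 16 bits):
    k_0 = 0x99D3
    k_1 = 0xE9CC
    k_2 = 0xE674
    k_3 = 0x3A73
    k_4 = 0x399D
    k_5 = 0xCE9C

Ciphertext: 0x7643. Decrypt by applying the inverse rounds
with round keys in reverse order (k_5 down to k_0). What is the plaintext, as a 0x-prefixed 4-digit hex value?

0xC63D

s_0 = ciphertext = 0x7643
s_1 = InvRound(s_0, k_5) = 0x1876
s_2 = InvRound(s_1, k_4) = 0x4018
s_3 = InvRound(s_2, k_3) = 0x5C40
s_4 = InvRound(s_3, k_2) = 0x935C
s_5 = InvRound(s_4, k_1) = 0x3D93
s_6 = InvRound(s_5, k_0) = 0xC63D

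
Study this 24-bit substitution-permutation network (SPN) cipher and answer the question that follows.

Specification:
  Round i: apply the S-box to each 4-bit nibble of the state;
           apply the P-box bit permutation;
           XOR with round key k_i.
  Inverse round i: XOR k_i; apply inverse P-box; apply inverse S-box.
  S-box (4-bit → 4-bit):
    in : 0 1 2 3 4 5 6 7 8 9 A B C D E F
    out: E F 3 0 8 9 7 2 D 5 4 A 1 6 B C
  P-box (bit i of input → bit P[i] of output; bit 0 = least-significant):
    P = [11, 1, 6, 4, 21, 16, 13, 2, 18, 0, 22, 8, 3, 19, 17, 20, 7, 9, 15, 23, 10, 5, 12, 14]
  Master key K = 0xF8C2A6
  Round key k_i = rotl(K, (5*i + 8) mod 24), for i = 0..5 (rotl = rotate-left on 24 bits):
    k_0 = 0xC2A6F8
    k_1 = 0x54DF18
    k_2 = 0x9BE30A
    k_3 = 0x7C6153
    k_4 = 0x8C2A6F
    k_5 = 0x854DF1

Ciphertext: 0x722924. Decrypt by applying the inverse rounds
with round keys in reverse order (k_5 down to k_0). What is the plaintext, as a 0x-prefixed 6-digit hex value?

0xA83AF7

s_0 = ciphertext = 0x722924
s_1 = InvRound(s_0, k_5) = 0x55F61F
s_2 = InvRound(s_1, k_4) = 0x1FBA78
s_3 = InvRound(s_2, k_3) = 0x0D9022
s_4 = InvRound(s_3, k_2) = 0x0B85A3
s_5 = InvRound(s_4, k_1) = 0x02167E
s_6 = InvRound(s_5, k_0) = 0xA83AF7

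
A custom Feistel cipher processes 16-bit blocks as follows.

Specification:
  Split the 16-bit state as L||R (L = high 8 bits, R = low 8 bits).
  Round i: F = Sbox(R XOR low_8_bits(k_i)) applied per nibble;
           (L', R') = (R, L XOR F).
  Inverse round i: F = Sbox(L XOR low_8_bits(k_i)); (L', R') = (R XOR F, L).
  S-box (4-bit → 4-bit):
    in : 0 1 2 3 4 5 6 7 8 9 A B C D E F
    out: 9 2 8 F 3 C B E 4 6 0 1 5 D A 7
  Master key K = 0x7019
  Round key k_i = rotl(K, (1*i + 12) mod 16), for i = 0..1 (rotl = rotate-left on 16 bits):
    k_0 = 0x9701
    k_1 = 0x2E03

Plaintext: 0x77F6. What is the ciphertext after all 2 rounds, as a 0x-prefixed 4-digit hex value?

0x0966

s_0 = plaintext = 0x77F6
s_1 = Round(s_0, k_0) = 0xF609
s_2 = Round(s_1, k_1) = 0x0966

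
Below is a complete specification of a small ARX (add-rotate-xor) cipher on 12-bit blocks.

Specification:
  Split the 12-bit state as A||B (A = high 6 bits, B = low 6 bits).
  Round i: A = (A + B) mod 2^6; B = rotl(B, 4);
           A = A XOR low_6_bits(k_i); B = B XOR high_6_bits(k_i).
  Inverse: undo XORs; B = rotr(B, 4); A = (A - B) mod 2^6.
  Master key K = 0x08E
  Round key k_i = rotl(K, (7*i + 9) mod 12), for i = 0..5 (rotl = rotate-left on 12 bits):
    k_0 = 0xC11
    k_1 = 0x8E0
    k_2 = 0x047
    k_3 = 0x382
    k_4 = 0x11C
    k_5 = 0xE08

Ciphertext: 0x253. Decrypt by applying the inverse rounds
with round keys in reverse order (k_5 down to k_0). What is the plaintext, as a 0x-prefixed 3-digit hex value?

0x4A8

s_0 = ciphertext = 0x253
s_1 = InvRound(s_0, k_5) = 0x4EE
s_2 = InvRound(s_1, k_4) = 0x96A
s_3 = InvRound(s_2, k_3) = 0x552
s_4 = InvRound(s_3, k_2) = 0x14D
s_5 = InvRound(s_4, k_1) = 0xAFA
s_6 = InvRound(s_5, k_0) = 0x4A8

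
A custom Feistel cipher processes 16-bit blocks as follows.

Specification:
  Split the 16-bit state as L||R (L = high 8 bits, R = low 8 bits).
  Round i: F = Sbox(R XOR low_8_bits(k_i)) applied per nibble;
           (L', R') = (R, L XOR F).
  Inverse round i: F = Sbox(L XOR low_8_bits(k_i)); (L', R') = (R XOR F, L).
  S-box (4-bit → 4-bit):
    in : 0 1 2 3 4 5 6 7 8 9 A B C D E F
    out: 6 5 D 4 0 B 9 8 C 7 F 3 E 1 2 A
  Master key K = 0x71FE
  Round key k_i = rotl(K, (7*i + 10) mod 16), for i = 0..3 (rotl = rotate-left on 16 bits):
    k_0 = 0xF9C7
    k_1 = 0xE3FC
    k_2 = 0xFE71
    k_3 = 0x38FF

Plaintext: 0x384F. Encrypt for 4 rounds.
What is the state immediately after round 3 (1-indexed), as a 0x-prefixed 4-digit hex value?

s_0 = plaintext = 0x384F
s_1 = Round(s_0, k_0) = 0x4FF4
s_2 = Round(s_1, k_1) = 0xF423
s_3 = Round(s_2, k_2) = 0x2349
s_4 = Round(s_3, k_3) = 0x491A

0x2349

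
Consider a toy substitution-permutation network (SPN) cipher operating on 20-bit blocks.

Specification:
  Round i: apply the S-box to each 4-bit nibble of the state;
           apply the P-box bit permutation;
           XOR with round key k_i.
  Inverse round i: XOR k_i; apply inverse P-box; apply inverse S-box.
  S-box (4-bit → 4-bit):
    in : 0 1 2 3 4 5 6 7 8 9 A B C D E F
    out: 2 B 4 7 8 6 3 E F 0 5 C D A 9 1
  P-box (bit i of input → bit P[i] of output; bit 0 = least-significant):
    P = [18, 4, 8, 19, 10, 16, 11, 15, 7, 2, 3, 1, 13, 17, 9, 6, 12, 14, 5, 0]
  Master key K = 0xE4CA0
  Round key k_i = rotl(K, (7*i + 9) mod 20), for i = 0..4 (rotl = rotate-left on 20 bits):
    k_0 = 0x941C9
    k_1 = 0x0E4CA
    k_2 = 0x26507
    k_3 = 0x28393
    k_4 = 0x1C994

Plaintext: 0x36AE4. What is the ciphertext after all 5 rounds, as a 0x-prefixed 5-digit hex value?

s_0 = plaintext = 0x36AE4
s_1 = Round(s_0, k_0) = 0x3B561
s_2 = Round(s_1, k_1) = 0xDB2B6
s_3 = Round(s_2, k_2) = 0x6AF5E
s_4 = Round(s_3, k_3) = 0xFF913
s_5 = Round(s_4, k_4) = 0x47C84

0x47C84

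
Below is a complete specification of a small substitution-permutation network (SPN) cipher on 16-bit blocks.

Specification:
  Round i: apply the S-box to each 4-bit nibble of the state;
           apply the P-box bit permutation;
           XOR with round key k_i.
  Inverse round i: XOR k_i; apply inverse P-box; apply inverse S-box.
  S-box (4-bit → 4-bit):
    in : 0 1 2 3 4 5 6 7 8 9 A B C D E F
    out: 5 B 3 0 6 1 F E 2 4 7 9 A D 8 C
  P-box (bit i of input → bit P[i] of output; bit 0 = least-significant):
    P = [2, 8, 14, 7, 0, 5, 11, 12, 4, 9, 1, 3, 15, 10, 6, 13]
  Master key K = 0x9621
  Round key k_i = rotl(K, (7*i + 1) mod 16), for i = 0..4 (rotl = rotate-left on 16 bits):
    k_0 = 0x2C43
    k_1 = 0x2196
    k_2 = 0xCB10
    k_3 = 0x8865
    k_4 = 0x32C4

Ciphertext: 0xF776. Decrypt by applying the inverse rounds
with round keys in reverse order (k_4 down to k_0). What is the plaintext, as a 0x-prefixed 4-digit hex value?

0x4659

s_0 = ciphertext = 0xF776
s_1 = InvRound(s_0, k_4) = 0x2087
s_2 = InvRound(s_1, k_3) = 0xD94E
s_3 = InvRound(s_2, k_2) = 0x96E5
s_4 = InvRound(s_3, k_1) = 0x6A18
s_5 = InvRound(s_4, k_0) = 0x4659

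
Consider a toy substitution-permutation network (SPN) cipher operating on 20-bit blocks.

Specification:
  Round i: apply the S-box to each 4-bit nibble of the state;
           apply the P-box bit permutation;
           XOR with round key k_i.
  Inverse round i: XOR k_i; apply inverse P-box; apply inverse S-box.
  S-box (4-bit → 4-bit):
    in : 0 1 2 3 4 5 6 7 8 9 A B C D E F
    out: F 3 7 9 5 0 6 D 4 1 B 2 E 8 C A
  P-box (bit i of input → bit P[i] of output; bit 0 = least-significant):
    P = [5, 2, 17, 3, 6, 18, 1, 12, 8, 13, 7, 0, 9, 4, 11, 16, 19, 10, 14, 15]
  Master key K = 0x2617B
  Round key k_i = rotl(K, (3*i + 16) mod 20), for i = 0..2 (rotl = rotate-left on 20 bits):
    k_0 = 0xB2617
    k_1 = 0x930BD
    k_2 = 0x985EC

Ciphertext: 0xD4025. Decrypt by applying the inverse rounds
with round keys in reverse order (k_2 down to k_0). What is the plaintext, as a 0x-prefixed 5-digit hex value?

0x1D8CA

s_0 = ciphertext = 0xD4025
s_1 = InvRound(s_0, k_2) = 0xC571D
s_2 = InvRound(s_1, k_1) = 0x632B9
s_3 = InvRound(s_2, k_0) = 0x1D8CA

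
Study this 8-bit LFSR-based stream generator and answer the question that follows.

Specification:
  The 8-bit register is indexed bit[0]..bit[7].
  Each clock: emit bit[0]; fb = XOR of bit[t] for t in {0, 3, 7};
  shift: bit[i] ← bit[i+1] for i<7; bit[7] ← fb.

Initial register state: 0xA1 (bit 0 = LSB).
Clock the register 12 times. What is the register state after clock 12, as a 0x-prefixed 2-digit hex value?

0x0E

reg_0 = 0xA1
clock 1: out=1, reg = 0x50
clock 2: out=0, reg = 0x28
clock 3: out=0, reg = 0x94
clock 4: out=0, reg = 0xCA
clock 5: out=0, reg = 0x65
clock 6: out=1, reg = 0xB2
clock 7: out=0, reg = 0xD9
clock 8: out=1, reg = 0xEC
clock 9: out=0, reg = 0x76
clock 10: out=0, reg = 0x3B
clock 11: out=1, reg = 0x1D
clock 12: out=1, reg = 0x0E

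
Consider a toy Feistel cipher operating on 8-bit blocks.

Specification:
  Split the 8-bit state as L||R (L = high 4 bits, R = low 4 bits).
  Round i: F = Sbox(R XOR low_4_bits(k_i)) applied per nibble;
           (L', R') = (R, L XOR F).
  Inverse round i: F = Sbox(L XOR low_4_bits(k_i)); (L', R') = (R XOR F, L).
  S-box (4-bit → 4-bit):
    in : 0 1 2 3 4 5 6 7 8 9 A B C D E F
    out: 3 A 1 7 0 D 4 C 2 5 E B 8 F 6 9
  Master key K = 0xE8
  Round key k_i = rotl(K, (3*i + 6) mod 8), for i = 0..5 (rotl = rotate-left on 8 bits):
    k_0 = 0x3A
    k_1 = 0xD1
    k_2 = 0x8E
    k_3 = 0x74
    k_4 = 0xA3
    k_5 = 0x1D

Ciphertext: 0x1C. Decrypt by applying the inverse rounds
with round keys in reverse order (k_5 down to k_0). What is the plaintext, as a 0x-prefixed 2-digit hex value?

0x0C

s_0 = ciphertext = 0x1C
s_1 = InvRound(s_0, k_5) = 0x41
s_2 = InvRound(s_1, k_4) = 0xD4
s_3 = InvRound(s_2, k_3) = 0x1D
s_4 = InvRound(s_3, k_2) = 0x41
s_5 = InvRound(s_4, k_1) = 0xC4
s_6 = InvRound(s_5, k_0) = 0x0C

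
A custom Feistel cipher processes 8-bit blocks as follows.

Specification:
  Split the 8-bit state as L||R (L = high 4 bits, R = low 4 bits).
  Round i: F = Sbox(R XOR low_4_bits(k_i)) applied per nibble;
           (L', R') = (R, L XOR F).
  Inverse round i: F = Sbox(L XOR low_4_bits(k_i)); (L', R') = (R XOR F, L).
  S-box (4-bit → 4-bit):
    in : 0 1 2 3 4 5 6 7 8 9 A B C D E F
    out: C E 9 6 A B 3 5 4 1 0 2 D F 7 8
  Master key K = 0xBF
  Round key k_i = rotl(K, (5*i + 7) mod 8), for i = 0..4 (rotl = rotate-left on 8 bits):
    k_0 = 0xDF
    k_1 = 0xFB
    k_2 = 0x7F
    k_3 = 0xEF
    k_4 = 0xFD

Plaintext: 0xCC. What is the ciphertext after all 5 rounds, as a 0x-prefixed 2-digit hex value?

0x2D

s_0 = plaintext = 0xCC
s_1 = Round(s_0, k_0) = 0xCA
s_2 = Round(s_1, k_1) = 0xA2
s_3 = Round(s_2, k_2) = 0x25
s_4 = Round(s_3, k_3) = 0x52
s_5 = Round(s_4, k_4) = 0x2D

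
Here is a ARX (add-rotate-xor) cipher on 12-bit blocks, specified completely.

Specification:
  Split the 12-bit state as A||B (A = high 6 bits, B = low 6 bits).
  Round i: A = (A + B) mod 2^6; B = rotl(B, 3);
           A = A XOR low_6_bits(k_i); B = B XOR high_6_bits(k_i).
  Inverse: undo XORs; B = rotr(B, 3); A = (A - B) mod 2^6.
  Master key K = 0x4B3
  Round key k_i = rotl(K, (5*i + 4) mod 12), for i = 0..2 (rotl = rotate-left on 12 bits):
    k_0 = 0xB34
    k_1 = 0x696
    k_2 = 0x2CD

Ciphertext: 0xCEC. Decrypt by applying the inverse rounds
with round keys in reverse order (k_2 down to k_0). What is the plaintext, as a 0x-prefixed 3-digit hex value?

0x443

s_0 = ciphertext = 0xCEC
s_1 = InvRound(s_0, k_2) = 0x0BC
s_2 = InvRound(s_1, k_1) = 0x834
s_3 = InvRound(s_2, k_0) = 0x443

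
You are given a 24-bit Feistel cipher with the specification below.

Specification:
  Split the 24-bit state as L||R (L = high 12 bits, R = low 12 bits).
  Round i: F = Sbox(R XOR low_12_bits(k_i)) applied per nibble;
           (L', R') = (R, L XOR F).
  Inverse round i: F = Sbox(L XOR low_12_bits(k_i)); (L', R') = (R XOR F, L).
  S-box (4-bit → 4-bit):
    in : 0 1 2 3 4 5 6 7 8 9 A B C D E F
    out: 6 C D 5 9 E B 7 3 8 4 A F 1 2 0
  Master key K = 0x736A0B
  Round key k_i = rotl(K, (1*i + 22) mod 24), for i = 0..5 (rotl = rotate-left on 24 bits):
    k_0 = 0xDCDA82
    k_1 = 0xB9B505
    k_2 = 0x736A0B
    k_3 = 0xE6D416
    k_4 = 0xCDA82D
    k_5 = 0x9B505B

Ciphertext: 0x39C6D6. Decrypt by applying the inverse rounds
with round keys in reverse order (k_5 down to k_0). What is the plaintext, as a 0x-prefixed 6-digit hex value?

s_0 = ciphertext = 0x39C6D6
s_1 = InvRound(s_0, k_5) = 0x32139C
s_2 = InvRound(s_1, k_4) = 0x9F3321
s_3 = InvRound(s_2, k_3) = 0x20F9F3
s_4 = InvRound(s_3, k_2) = 0xA9A20F
s_5 = InvRound(s_4, k_1) = 0x28FA9A
s_6 = InvRound(s_5, k_0) = 0x9FB28F

0x9FB28F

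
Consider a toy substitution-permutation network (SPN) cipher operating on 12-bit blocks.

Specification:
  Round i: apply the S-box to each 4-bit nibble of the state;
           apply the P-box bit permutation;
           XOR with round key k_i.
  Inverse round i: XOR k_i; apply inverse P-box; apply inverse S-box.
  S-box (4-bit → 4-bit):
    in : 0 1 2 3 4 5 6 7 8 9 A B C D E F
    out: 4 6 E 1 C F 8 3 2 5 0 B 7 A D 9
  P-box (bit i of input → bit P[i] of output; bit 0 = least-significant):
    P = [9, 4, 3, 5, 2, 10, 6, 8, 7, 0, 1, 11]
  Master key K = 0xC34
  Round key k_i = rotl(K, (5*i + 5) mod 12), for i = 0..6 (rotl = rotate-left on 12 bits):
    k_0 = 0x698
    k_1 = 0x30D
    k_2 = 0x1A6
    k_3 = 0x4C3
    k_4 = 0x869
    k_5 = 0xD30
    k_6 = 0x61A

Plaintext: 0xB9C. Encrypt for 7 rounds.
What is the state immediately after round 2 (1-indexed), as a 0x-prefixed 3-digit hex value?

0x0F6

s_0 = plaintext = 0xB9C
s_1 = Round(s_0, k_0) = 0xC45
s_2 = Round(s_1, k_1) = 0x0F6
s_3 = Round(s_2, k_2) = 0x080
s_4 = Round(s_3, k_3) = 0x0C9
s_5 = Round(s_4, k_4) = 0xE27
s_6 = Round(s_5, k_5) = 0x2E2
s_7 = Round(s_6, k_6) = 0xF65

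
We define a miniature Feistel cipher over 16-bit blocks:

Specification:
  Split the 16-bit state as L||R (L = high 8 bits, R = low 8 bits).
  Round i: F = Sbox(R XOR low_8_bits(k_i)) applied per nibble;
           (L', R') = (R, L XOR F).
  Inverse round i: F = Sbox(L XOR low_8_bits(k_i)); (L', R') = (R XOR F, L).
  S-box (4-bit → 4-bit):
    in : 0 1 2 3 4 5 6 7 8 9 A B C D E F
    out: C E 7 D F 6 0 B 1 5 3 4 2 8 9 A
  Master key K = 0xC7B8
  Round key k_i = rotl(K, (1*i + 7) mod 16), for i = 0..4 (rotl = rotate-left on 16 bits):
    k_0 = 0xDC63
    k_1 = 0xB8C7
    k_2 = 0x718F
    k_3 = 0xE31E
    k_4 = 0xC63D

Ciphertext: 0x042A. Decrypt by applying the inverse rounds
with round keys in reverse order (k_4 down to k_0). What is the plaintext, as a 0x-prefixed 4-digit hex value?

0xA513

s_0 = ciphertext = 0x042A
s_1 = InvRound(s_0, k_4) = 0xFF04
s_2 = InvRound(s_1, k_3) = 0x9AFF
s_3 = InvRound(s_2, k_2) = 0x199A
s_4 = InvRound(s_3, k_1) = 0x1319
s_5 = InvRound(s_4, k_0) = 0xA513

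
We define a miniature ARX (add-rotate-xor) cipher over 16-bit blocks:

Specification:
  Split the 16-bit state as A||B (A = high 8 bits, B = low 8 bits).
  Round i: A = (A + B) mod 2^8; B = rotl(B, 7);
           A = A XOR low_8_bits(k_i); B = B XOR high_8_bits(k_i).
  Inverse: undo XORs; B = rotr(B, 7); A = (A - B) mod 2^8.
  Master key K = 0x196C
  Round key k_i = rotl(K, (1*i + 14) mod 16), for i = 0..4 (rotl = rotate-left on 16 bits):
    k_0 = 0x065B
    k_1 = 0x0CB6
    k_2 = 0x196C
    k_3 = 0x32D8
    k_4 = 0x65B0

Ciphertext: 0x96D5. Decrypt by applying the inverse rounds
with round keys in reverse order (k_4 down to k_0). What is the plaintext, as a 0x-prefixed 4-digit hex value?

0x5EC1

s_0 = ciphertext = 0x96D5
s_1 = InvRound(s_0, k_4) = 0xC561
s_2 = InvRound(s_1, k_3) = 0x77A6
s_3 = InvRound(s_2, k_2) = 0x9C7F
s_4 = InvRound(s_3, k_1) = 0x44E6
s_5 = InvRound(s_4, k_0) = 0x5EC1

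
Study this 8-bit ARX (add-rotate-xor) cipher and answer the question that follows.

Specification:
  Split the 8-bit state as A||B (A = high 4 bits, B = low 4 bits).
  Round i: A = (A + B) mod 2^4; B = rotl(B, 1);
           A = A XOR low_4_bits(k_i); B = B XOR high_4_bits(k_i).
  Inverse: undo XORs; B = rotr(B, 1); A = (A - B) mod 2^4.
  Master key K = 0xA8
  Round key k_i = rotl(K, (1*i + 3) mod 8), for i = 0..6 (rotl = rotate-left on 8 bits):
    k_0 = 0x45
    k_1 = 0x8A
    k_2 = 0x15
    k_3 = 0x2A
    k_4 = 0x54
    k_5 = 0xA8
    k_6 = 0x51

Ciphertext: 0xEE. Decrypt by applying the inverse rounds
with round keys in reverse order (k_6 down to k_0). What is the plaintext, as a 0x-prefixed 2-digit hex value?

0xA7

s_0 = ciphertext = 0xEE
s_1 = InvRound(s_0, k_6) = 0x2D
s_2 = InvRound(s_1, k_5) = 0xFB
s_3 = InvRound(s_2, k_4) = 0x47
s_4 = InvRound(s_3, k_3) = 0x4A
s_5 = InvRound(s_4, k_2) = 0x4D
s_6 = InvRound(s_5, k_1) = 0x4A
s_7 = InvRound(s_6, k_0) = 0xA7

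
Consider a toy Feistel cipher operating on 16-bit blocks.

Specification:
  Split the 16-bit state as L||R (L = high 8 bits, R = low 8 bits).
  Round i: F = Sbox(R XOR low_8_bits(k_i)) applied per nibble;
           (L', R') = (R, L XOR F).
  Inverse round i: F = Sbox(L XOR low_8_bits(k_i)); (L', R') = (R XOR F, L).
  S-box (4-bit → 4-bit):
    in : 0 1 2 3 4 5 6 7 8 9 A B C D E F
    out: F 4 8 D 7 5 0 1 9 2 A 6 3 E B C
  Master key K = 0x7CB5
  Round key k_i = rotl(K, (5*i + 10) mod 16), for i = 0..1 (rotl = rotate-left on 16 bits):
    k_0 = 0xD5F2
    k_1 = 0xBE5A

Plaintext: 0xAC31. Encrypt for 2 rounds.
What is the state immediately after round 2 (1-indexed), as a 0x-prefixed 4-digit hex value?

s_0 = plaintext = 0xAC31
s_1 = Round(s_0, k_0) = 0x3191
s_2 = Round(s_1, k_1) = 0x9107

0x9107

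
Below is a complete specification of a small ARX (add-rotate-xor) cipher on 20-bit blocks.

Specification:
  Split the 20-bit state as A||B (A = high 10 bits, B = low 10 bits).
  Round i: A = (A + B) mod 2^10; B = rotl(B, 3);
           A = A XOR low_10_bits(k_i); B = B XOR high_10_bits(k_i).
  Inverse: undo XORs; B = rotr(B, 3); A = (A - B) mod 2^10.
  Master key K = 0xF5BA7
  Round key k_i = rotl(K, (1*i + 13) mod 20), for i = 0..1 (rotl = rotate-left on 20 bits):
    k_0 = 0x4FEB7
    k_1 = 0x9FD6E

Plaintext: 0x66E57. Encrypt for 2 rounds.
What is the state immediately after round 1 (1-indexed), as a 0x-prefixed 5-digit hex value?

s_0 = plaintext = 0x66E57
s_1 = Round(s_0, k_0) = 0x51783
s_2 = Round(s_1, k_1) = 0x69A60

0x51783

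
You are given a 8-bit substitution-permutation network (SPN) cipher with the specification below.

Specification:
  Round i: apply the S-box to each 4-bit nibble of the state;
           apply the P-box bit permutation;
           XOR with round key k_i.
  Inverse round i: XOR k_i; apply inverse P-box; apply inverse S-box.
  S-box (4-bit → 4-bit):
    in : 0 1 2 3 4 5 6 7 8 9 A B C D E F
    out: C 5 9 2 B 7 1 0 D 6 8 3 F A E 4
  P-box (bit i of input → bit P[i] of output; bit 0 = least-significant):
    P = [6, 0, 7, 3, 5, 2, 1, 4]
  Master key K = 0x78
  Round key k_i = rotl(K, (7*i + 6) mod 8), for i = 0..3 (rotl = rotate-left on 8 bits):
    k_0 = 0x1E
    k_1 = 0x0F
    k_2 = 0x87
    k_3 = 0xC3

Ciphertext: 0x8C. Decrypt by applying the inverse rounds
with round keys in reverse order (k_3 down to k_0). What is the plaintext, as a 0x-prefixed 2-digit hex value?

0xB7

s_0 = ciphertext = 0x8C
s_1 = InvRound(s_0, k_3) = 0x94
s_2 = InvRound(s_1, k_2) = 0x03
s_3 = InvRound(s_2, k_1) = 0x3A
s_4 = InvRound(s_3, k_0) = 0xB7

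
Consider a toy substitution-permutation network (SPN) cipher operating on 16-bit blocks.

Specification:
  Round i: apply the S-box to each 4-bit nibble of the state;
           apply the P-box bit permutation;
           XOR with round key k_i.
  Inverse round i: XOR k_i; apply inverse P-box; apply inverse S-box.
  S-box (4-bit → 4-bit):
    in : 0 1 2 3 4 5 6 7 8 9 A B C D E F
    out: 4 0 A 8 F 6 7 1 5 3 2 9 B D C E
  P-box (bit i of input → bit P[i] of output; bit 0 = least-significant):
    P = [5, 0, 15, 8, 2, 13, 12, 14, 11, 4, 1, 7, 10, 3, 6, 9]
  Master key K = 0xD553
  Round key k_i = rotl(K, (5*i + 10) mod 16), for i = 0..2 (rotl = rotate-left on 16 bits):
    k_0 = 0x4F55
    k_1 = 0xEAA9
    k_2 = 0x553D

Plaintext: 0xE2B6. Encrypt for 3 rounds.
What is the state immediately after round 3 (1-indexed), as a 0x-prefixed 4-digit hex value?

s_0 = plaintext = 0xE2B6
s_1 = Round(s_0, k_0) = 0x8DA0
s_2 = Round(s_1, k_1) = 0x466B
s_3 = Round(s_2, k_2) = 0x6A43

0x6A43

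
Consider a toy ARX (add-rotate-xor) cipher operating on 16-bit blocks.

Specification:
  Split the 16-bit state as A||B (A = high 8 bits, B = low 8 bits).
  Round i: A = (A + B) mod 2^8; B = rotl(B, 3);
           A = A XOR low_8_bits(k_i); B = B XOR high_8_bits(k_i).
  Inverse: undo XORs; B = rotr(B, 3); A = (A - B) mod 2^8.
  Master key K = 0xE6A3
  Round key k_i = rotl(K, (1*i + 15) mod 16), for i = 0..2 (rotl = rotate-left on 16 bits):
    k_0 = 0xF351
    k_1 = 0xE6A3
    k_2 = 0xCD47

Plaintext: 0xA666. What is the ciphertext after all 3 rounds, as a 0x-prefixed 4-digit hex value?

0xD9CA

s_0 = plaintext = 0xA666
s_1 = Round(s_0, k_0) = 0x5DC0
s_2 = Round(s_1, k_1) = 0xBEE0
s_3 = Round(s_2, k_2) = 0xD9CA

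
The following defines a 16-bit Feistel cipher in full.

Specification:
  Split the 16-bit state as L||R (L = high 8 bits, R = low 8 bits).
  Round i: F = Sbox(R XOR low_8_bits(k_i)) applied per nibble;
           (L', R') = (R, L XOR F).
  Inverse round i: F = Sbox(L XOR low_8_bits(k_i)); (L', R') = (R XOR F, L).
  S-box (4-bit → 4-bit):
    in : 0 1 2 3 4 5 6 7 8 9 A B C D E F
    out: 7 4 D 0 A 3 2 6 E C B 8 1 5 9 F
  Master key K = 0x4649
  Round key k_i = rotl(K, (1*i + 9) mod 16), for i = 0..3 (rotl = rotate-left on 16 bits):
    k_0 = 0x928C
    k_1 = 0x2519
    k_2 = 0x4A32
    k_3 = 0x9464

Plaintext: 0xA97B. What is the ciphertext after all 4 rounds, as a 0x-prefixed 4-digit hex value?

s_0 = plaintext = 0xA97B
s_1 = Round(s_0, k_0) = 0x7B5F
s_2 = Round(s_1, k_1) = 0x5FD9
s_3 = Round(s_2, k_2) = 0xD9C7
s_4 = Round(s_3, k_3) = 0xC769

0xC769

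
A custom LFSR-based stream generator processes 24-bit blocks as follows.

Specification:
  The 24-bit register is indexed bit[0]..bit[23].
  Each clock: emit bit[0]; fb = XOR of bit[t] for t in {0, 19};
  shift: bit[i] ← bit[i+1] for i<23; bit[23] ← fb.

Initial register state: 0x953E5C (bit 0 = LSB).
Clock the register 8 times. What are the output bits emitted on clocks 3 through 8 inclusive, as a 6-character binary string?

111010

reg_0 = 0x953E5C
clock 1: out=0, reg = 0x4A9F2E
clock 2: out=0, reg = 0xA54F97
clock 3: out=1, reg = 0xD2A7CB
clock 4: out=1, reg = 0xE953E5
clock 5: out=1, reg = 0x74A9F2
clock 6: out=0, reg = 0x3A54F9
clock 7: out=1, reg = 0x1D2A7C
clock 8: out=0, reg = 0x8E953E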